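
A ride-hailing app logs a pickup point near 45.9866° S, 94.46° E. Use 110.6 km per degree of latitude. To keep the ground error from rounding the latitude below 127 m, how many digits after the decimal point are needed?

One degree of latitude covers 110600 m.
N decimal places → at most half a unit in the last place, 0.5 × 10⁻ᴺ° = 110600/2 × 10⁻ᴺ m.
Setting 55300 × 10⁻ᴺ ≤ 127 gives 10ᴺ ≥ 435.4, i.e. N ≥ 2.64.
At 2 places the error can reach 553 m, but 3 places keeps it to 55.3 m.

3 decimal places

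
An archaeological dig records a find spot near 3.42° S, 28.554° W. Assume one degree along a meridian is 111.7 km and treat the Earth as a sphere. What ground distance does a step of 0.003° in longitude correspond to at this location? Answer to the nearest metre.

One degree of longitude here spans 111700 × cos 3.42° = 111700 × 0.9982 ≈ 111501 m; 0.003° of that is 334.503 m.

335 metres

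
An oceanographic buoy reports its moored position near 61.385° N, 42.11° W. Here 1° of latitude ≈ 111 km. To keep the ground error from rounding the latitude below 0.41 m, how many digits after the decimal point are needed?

6

One degree of latitude covers 111000 m.
Rounding to N decimal places gives at most 0.5 × 10⁻ᴺ degrees of error, i.e. 0.5 × 10⁻ᴺ × 111000 m.
Setting 55500 × 10⁻ᴺ ≤ 0.41 gives 10ᴺ ≥ 1.354e+05, i.e. N ≥ 5.13.
N = 5 would give 0.555 m (too coarse); N = 6 gives 0.0555 m ≤ 0.41 m.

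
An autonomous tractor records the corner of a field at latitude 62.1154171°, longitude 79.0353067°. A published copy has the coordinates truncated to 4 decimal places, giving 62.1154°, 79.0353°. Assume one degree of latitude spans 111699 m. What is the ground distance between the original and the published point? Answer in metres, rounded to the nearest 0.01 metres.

1.94 metres

Δlat = 62.1154171 − 62.1154 = +0.0000171°; Δlon = 79.0353067 − 79.0353 = +0.0000067°.
N–S: 0.0000171° × 111699 m/° = 1.91005 m.
East–west at this latitude: 0.0000067° × 111699 × cos 62.1154° ≈ 0.0000067 × 52240.8 = 0.350013 m.
Distance: √(1.91005² + 0.350013²) ≈ 1.94186 m.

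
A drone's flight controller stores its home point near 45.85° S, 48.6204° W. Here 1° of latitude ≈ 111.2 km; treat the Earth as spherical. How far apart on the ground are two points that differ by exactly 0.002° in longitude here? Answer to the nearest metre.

155 metres

At 45.85° a degree of longitude is 111200 × cos 45.85° ≈ 77455.2 m, so 0.002° corresponds to 154.91 m.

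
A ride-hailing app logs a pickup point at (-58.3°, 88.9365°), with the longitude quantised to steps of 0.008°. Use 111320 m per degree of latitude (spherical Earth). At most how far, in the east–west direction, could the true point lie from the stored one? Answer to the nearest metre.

With a 0.008° grid the true value lies within half a step, ±0.008°/2 = ±0.004°, of the stored one.
At latitude 58.3° a degree of longitude spans 111320 m × cos 58.3° = 111320 × 0.5255 ≈ 58495.5 m.
So at most 0.004° × 58495.5 ≈ 233.982 m east–west.

234 metres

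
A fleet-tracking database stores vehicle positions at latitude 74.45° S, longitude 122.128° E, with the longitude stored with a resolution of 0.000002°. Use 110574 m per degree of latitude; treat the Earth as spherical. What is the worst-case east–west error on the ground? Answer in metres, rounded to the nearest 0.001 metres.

0.030 metres

With a 0.000002° grid the true value lies within half a step, ±0.000002°/2 = ±1e-06°, of the stored one.
Parallels shrink by cos φ, so at 74.45° a degree of longitude is 110574 × 0.2681 ≈ 29642.6 m.
So at most 1e-06° × 29642.6 ≈ 0.0296426 m east–west.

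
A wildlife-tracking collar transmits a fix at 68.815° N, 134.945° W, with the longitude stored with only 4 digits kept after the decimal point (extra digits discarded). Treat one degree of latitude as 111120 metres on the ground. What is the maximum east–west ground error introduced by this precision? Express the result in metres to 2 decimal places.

4.02 metres

Truncating at 4 decimal places can drop up to a full unit in the last place, so the longitude may be off by as much as 0.0001°.
One degree of longitude at 68.815° is 111120 × cos 68.815° ≈ 111120 × 0.3614 = 40156.6 m.
East–west error: 0.0001° × 40156.6 m/° ≈ 4.01566 m.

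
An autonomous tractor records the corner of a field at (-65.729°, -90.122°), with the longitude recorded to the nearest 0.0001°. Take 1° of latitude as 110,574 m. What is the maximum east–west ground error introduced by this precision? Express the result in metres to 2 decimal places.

Rounding to 4 decimal places leaves the longitude within ±5e-05° of the true value.
One degree of longitude at 65.729° is 110574 × cos 65.729° ≈ 110574 × 0.4111 = 45451.8 m.
East–west error: 5e-05° × 45451.8 m/° ≈ 2.27259 m.

2.27 metres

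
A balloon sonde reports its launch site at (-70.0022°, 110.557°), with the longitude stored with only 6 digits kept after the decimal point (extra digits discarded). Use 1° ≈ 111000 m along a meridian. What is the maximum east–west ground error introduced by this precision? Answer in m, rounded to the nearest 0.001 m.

Truncating at 6 decimal places can drop up to a full unit in the last place, so the longitude may be off by as much as 1e-06°.
One degree of longitude at 70.0022° is 111000 × cos 70.0022° ≈ 111000 × 0.3420 = 37960.2 m.
Maximum E–W displacement: 1e-06 × 37960.2 = 0.0379602 m.

0.038 m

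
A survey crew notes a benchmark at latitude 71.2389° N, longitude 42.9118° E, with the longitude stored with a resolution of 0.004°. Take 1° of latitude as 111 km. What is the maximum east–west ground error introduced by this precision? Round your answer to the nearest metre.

With a 0.004° grid the true value lies within half a step, ±0.004°/2 = ±0.002°, of the stored one.
One degree of longitude at 71.2389° is 111000 × cos 71.2389° ≈ 111000 × 0.3216 = 35700.1 m.
Maximum E–W displacement: 0.002 × 35700.1 = 71.4003 m.

71 metres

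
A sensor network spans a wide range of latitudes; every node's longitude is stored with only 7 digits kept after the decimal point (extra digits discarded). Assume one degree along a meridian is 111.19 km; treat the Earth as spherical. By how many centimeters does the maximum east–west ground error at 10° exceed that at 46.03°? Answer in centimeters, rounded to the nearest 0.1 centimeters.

Truncating at 7 decimal places can drop up to a full unit in the last place, so the longitude may be off by as much as 1e-07°.
Error at 10° = 1e-07° × 111190 × cos 10° ≈ 0.011119 × 0.9848 = 0.01095 m.
At 46.03°: 1e-07° × 111190 × cos 46.03° = 1e-07 × 111190 × 0.6943 ≈ 0.0077197 m.
Difference: 0.01095 − 0.0077197 = 0.0032304 m.
That is 0.00323036 m = 0.32304 cm.

0.3 centimeters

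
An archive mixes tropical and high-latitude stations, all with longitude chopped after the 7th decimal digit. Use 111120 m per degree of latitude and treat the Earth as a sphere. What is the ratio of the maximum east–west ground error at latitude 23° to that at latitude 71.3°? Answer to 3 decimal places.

2.871

Truncating at 7 decimal places can drop up to a full unit in the last place, so the longitude may be off by as much as 1e-07°.
At 23°: 1e-07° × 111120 × cos 23° = 1e-07 × 111120 × 0.9205 ≈ 0.010229 m.
Error at 71.3° = 1e-07° × 111120 × cos 71.3° ≈ 0.011112 × 0.3206 = 0.0035627 m.
Ratio: 0.010229 / 0.0035627 = cos 23° / cos 71.3° ≈ 2.8711.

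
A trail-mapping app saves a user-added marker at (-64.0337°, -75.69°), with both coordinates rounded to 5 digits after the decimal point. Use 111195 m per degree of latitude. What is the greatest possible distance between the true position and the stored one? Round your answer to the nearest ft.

2 ft

Rounding to 5 decimal places leaves each coordinate within ±5e-06° of the true value.
North–south component: 5e-06° × 111195 = 0.555975 m.
Longitude error → 5e-06 × 111195 × cos 64.0337° = 5e-06 × 111195 × 0.4378 ≈ 0.243429 m.
Worst case both components are at the extreme and orthogonal: √(0.555975² + 0.243429²) ≈ 0.606932 m.
Converting: 0.606932 m × 3.2808 ft/m ≈ 1.9912 ft.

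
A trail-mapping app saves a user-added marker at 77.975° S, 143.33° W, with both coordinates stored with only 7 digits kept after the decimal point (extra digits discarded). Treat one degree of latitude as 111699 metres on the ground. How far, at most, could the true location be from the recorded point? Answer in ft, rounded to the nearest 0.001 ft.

Truncating at 7 decimal places can drop up to a full unit in the last place, so each coordinate may be off by as much as 1e-07°.
Latitude error → 1e-07 × 111699 = 0.0111699 m along the meridian.
East–west component at 77.975°: 1e-07° × 111699 × cos 77.975° ≈ 1e-07 × 23271.2 ≈ 0.00232712 m.
Combining orthogonally: (0.0111699² + 0.00232712²)^½ ≈ 0.0114097 m.
In feet: 0.0114097 m ÷ 0.3048 ≈ 0.037434 ft.

0.037 ft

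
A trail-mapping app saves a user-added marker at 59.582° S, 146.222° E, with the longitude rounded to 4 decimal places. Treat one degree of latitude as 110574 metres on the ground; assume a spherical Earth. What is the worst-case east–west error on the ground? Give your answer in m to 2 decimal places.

2.80 m

Rounding to 4 decimal places leaves the longitude within ±5e-05° of the true value.
Parallels shrink by cos φ, so at 59.582° a degree of longitude is 110574 × 0.5063 ≈ 55984.1 m.
Maximum E–W displacement: 5e-05 × 55984.1 = 2.79921 m.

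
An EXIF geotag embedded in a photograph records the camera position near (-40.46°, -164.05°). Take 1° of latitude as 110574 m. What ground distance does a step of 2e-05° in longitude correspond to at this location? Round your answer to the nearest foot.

2e-05° of longitude at 40.46° is 2e-05 × 110574 × cos 40.46° ≈ 2e-05 × 84131.2 = 1.68262 m.
Converting: 1.68262 m × 3.2808 ft/m ≈ 5.5204 ft.

6 feet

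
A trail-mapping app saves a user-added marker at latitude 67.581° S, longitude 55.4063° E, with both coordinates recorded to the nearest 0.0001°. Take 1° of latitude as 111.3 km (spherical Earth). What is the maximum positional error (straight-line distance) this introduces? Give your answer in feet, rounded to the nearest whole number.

Rounding to 4 decimal places leaves each coordinate within ±5e-05° of the true value.
N–S: 5e-05° × 111300 m/° = 5.565 m.
Longitude error → 5e-05 × 111300 × cos 67.581° = 5e-05 × 111300 × 0.3814 ≈ 2.12236 m.
Worst case both components are at the extreme and orthogonal: √(5.565² + 2.12236²) ≈ 5.95598 m.
In feet: 5.95598 m ÷ 0.3048 ≈ 19.541 ft.

20 feet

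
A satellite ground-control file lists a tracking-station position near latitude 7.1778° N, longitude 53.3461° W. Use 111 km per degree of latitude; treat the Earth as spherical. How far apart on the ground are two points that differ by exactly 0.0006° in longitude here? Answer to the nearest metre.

One degree of longitude here spans 111000 × cos 7.1778° = 111000 × 0.9922 ≈ 110130 m; 0.0006° of that is 66.0781 m.

66 metres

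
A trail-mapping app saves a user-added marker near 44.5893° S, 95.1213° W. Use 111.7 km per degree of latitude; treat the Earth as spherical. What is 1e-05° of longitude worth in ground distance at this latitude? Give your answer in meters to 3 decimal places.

At 44.5893° a degree of longitude is 111700 × cos 44.5893° ≈ 79548 m, so 1e-05° corresponds to 0.79548 m.

0.795 meters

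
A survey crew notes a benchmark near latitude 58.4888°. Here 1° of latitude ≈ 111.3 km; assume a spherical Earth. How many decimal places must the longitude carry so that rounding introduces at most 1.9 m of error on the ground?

5 decimal places

At 58.4888° one degree of longitude covers 111300 × cos 58.4888° ≈ 111300 × 0.5227 ≈ 58172.6 m.
With N decimal places the half-ulp bound is 0.5·10⁻ᴺ°, or 0.5·10⁻ᴺ × 58172.6 m on the ground.
Setting 29086.3 × 10⁻ᴺ ≤ 1.9 gives 10ᴺ ≥ 1.531e+04, i.e. N ≥ 4.18.
N = 4 would give 2.91 m (too coarse); N = 5 gives 0.291 m ≤ 1.9 m.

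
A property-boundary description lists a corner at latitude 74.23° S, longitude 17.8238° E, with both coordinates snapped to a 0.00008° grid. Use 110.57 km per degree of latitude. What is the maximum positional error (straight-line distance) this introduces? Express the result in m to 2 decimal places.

4.58 m

With a 0.00008° grid the true value lies within half a step, ±0.00008°/2 = ±4e-05°, of the stored one.
Latitude error → 4e-05 × 110570 = 4.4228 m along the meridian.
E–W at 74.23°: 4e-05° × 110570 × cos 74.23° = 4e-05 × 110570 × 0.2718 ≈ 1.20201 m.
Combining orthogonally: (4.4228² + 1.20201²)^½ ≈ 4.58323 m.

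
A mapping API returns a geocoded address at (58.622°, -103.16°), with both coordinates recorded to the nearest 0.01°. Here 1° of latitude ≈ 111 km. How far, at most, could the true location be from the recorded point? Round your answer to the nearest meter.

626 meters

Rounding to 2 decimal places leaves each coordinate within ±0.005° of the true value.
Latitude error → 0.005 × 111000 = 555 m along the meridian.
E–W at 58.622°: 0.005° × 111000 × cos 58.622° = 0.005 × 111000 × 0.5207 ≈ 288.978 m.
The two errors are perpendicular, so the maximum displacement is √(555² + 288.978²) ≈ 625.726 m.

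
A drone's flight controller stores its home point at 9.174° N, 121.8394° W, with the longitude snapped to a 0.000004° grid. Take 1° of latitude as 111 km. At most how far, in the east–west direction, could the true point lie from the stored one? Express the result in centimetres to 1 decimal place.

21.9 centimetres

With a 0.000004° grid the true value lies within half a step, ±0.000004°/2 = ±2e-06°, of the stored one.
One degree of longitude at 9.174° is 111000 × cos 9.174° ≈ 111000 × 0.9872 = 109580 m.
So at most 2e-06° × 109580 ≈ 0.21916 m east–west.
That is 0.21916 m = 21.916 cm.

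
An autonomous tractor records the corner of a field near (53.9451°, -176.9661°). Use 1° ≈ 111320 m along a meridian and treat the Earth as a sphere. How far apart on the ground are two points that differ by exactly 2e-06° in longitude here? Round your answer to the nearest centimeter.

At 53.9451° a degree of longitude is 111320 × cos 53.9451° ≈ 65518.5 m, so 2e-06° corresponds to 0.131037 m.
That is 0.131037 m = 13.104 cm.

13 centimeters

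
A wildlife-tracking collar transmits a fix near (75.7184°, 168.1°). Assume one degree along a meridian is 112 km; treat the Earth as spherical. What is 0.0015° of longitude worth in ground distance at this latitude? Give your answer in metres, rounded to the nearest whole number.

41 metres

At 75.7184° a degree of longitude is 112000 × cos 75.7184° ≈ 27629 m, so 0.0015° corresponds to 41.4436 m.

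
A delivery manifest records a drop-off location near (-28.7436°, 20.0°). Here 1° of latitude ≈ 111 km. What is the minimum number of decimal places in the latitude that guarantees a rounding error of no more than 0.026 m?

7 decimal places

One degree of latitude covers 111000 m.
N decimal places → at most half a unit in the last place, 0.5 × 10⁻ᴺ° = 111000/2 × 10⁻ᴺ m.
Need 0.5 × 111000 × 10⁻ᴺ ≤ 0.026 → 10⁻ᴺ ≤ 4.685e-07, so N ≥ 6.33.
So 7 decimal places suffice (0.00555 m); 6 would allow up to 0.0555 m.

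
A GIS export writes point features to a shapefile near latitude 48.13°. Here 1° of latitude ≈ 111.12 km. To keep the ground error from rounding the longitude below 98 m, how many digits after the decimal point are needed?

At 48.13° one degree of longitude covers 111120 × cos 48.13° ≈ 111120 × 0.6674 ≈ 74166.2 m.
Rounding to N decimal places gives at most 0.5 × 10⁻ᴺ degrees of error, i.e. 0.5 × 10⁻ᴺ × 74166.2 m.
Setting 37083.1 × 10⁻ᴺ ≤ 98 gives 10ᴺ ≥ 378.4, i.e. N ≥ 2.58.
N = 2 would give 371 m (too coarse); N = 3 gives 37.1 m ≤ 98 m.

3 decimal places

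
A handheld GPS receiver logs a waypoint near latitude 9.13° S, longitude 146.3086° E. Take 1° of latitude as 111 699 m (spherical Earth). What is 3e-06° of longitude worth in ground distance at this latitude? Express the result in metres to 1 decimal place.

One degree of longitude here spans 111699 × cos 9.13° = 111699 × 0.9873 ≈ 110284 m; 3e-06° of that is 0.330852 m.

0.3 metres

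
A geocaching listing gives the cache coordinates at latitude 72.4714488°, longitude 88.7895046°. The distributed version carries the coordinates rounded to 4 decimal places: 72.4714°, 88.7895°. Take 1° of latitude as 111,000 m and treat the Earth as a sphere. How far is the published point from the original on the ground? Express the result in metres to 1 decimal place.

5.4 metres

The latitude changed by +0.0000488° and the longitude by +0.0000046°.
North–south shift: 0.0000488 × 111000 = 5.4168 m.
E–W at 72.4714°: 0.0000046° × 111000 × cos 72.4714° = 0.0000046 × 111000 × 0.3012 ≈ 0.153783 m.
Combined displacement = (5.4168² + 0.153783²)^½ ≈ 5.41898 m.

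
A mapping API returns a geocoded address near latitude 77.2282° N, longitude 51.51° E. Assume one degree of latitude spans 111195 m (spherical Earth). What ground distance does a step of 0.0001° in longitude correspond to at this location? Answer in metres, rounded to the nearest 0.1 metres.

2.5 metres

One degree of longitude here spans 111195 × cos 77.2282° = 111195 × 0.2211 ≈ 24581.7 m; 0.0001° of that is 2.45817 m.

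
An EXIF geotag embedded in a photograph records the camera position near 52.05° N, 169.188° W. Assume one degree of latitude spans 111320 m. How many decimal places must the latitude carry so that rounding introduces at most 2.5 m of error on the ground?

5

One degree of latitude covers 111320 m.
Rounding to N decimal places gives at most 0.5 × 10⁻ᴺ degrees of error, i.e. 0.5 × 10⁻ᴺ × 111320 m.
Setting 55660 × 10⁻ᴺ ≤ 2.5 gives 10ᴺ ≥ 2.226e+04, i.e. N ≥ 4.35.
At 4 places the error can reach 5.57 m, but 5 places keeps it to 0.557 m.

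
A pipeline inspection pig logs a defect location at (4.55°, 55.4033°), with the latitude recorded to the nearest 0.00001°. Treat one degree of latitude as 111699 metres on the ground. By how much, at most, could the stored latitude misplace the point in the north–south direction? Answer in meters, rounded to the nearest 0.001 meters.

Rounding to 5 decimal places leaves the latitude within ±5e-06° of the true value.
So the N–S error is at most 5e-06 × 111699 = 0.558495 m.

0.558 meters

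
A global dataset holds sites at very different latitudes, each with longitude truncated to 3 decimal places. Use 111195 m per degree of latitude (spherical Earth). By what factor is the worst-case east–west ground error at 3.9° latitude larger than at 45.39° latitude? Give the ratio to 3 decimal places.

1.421

Truncating at 3 decimal places can drop up to a full unit in the last place, so the longitude may be off by as much as 0.001°.
Error at 3.9° = 0.001° × 111195 × cos 3.9° ≈ 111.2 × 0.9977 = 110.94 m.
At 45.39°: 0.001° × 111195 × cos 45.39° = 0.001 × 111195 × 0.7023 ≈ 78.09 m.
The ratio reduces to cos 3.9° / cos 45.39° = 0.9977/0.7023 ≈ 1.4206.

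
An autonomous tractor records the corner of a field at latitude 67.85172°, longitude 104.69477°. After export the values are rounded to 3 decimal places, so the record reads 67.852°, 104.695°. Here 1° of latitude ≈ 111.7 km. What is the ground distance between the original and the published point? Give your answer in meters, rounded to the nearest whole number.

The latitude changed by -0.00028° and the longitude by -0.00023°.
N–S: -0.00028° × 111700 m/° = -31.276 m.
E–W at 67.852°: -0.00023° × 111700 × cos 67.852° = -0.00023 × 111700 × 0.3770 ≈ -9.68552 m.
Distance: √(31.276² + 9.68552²) ≈ 32.7414 m.

33 meters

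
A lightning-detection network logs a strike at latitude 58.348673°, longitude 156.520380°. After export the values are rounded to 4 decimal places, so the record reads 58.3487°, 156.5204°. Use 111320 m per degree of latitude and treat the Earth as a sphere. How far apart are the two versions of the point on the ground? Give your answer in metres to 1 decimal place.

Δlat = 58.348673 − 58.3487 = -0.000027°; Δlon = 156.520380 − 156.5204 = -0.000020°.
North–south shift: -0.000027 × 111320 = -3.00564 m.
East–west at this latitude: -0.000020° × 111320 × cos 58.3487° ≈ -0.000020 × 58415 = -1.1683 m.
Hypotenuse of the two orthogonal shifts: √(3.00564² + 1.1683²) = 3.22472 m.

3.2 metres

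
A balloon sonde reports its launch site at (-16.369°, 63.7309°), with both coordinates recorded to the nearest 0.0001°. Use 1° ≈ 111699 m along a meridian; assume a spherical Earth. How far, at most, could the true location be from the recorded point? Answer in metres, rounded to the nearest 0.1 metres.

Rounding to 4 decimal places leaves each coordinate within ±5e-05° of the true value.
Latitude error → 5e-05 × 111699 = 5.58495 m along the meridian.
Longitude error → 5e-05 × 111699 × cos 16.369° = 5e-05 × 111699 × 0.9595 ≈ 5.35857 m.
Worst case both components are at the extreme and orthogonal: √(5.58495² + 5.35857²) ≈ 7.73989 m.

7.7 metres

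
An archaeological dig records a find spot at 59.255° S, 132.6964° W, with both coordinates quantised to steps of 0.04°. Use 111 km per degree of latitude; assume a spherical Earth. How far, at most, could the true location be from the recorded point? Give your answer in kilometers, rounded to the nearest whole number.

2 kilometers

With a 0.04° grid the true value lies within half a step, ±0.04°/2 = ±0.02°, of the stored one.
North–south component: 0.02° × 111000 = 2220 m.
Longitude error → 0.02 × 111000 × cos 59.255° = 0.02 × 111000 × 0.5112 ≈ 1134.9 m.
Combining orthogonally: (2220² + 1134.9²)^½ ≈ 2493.27 m.
That is 2493.27 m = 2.4933 km.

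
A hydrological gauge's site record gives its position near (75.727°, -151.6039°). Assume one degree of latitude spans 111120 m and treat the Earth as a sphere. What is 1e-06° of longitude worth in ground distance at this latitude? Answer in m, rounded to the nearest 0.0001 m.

0.0274 m

One degree of longitude here spans 111120 × cos 75.727° = 111120 × 0.2465 ≈ 27395.8 m; 1e-06° of that is 0.0273958 m.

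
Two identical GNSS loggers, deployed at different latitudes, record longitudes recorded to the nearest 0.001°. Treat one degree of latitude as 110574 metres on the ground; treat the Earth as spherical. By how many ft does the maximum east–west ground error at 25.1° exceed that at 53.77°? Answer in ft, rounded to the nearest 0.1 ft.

Rounding to 3 decimal places leaves the longitude within ±0.0005° of the true value.
Error at 25.1° = 0.0005° × 110574 × cos 25.1° ≈ 55.287 × 0.9056 = 50.066 m.
At 53.77°: 0.0005° × 110574 × cos 53.77° = 0.0005 × 110574 × 0.5910 ≈ 32.676 m.
Difference: 50.066 − 32.676 = 17.39 m.
In feet: 17.39 m ÷ 0.3048 ≈ 57.054 ft.

57.1 ft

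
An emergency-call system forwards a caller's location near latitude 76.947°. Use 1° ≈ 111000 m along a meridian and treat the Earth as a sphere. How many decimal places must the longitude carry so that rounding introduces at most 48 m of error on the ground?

3 decimal places

At 76.947° one degree of longitude covers 111000 × cos 76.947° ≈ 111000 × 0.2259 ≈ 25069.6 m.
With N decimal places the half-ulp bound is 0.5·10⁻ᴺ°, or 0.5·10⁻ᴺ × 25069.6 m on the ground.
Need 0.5 × 25069.6 × 10⁻ᴺ ≤ 48 → 10⁻ᴺ ≤ 3.829e-03, so N ≥ 2.42.
N = 2 would give 125 m (too coarse); N = 3 gives 12.5 m ≤ 48 m.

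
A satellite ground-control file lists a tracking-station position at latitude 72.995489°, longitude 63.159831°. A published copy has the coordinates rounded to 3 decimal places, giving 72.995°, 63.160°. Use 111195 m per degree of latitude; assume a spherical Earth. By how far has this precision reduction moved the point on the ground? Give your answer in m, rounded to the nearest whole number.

Δlat = 72.995489 − 72.995 = +0.000489°; Δlon = 63.159831 − 63.160 = -0.000169°.
North–south shift: 0.000489 × 111195 = 54.3744 m.
East–west at this latitude: -0.000169° × 111195 × cos 72.995° ≈ -0.000169 × 32519.6 = -5.4958 m.
Combined displacement = (54.3744² + 5.4958²)^½ ≈ 54.6514 m.

55 m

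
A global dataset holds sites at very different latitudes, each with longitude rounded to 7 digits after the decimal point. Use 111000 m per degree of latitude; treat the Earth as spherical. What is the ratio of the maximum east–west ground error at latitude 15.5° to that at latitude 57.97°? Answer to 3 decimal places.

1.817

Rounding to 7 decimal places leaves the longitude within ±5e-08° of the true value.
At 15.5°: 5e-08° × 111000 × cos 15.5° = 5e-08 × 111000 × 0.9636 ≈ 0.0053481 m.
At 57.97°: 5e-08° × 111000 × cos 57.97° = 5e-08 × 111000 × 0.5304 ≈ 0.0029435 m.
Ratio: 0.0053481 / 0.0029435 = cos 15.5° / cos 57.97° ≈ 1.8169.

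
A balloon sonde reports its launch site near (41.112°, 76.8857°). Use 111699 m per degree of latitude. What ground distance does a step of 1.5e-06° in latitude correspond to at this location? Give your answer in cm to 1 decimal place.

1.5e-06° × 111699 m/° = 0.167549 m.
That is 0.167549 m = 16.755 cm.

16.8 cm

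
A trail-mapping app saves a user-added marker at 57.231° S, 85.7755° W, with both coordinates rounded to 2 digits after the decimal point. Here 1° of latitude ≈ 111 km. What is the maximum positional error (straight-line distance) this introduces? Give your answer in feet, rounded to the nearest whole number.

2070 feet

Rounding to 2 decimal places leaves each coordinate within ±0.005° of the true value.
Latitude error → 0.005 × 111000 = 555 m along the meridian.
E–W at 57.231°: 0.005° × 111000 × cos 57.231° = 0.005 × 111000 × 0.5413 ≈ 300.396 m.
Combining orthogonally: (555² + 300.396²)^½ ≈ 631.08 m.
Converting: 631.08 m × 3.2808 ft/m ≈ 2070.5 ft.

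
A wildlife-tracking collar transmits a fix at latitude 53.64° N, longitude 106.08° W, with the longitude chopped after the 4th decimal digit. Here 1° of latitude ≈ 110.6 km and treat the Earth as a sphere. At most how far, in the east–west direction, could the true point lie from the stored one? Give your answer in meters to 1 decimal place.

Truncating at 4 decimal places can drop up to a full unit in the last place, so the longitude may be off by as much as 0.0001°.
One degree of longitude at 53.64° is 110600 × cos 53.64° ≈ 110600 × 0.5929 = 65570 m.
So at most 0.0001° × 65570 ≈ 6.557 m east–west.

6.6 meters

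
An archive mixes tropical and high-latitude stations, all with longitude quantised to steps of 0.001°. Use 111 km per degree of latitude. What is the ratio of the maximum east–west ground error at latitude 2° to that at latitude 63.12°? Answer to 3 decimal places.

2.210

With a 0.001° grid the true value lies within half a step, ±0.001°/2 = ±0.0005°, of the stored one.
Error at 2° = 0.0005° × 111000 × cos 2° ≈ 55.5 × 0.9994 = 55.466 m.
Error at 63.12° = 0.0005° × 111000 × cos 63.12° ≈ 55.5 × 0.4521 = 25.093 m.
The ratio reduces to cos 2° / cos 63.12° = 0.9994/0.4521 ≈ 2.2104.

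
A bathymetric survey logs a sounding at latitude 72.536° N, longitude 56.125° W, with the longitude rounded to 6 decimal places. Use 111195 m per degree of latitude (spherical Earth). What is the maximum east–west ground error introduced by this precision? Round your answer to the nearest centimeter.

Rounding to 6 decimal places leaves the longitude within ±5e-07° of the true value.
Parallels shrink by cos φ, so at 72.536° a degree of longitude is 111195 × 0.3001 ≈ 33370.3 m.
East–west error: 5e-07° × 33370.3 m/° ≈ 0.0166852 m.
That is 0.0166852 m = 1.6685 cm.

2 centimeters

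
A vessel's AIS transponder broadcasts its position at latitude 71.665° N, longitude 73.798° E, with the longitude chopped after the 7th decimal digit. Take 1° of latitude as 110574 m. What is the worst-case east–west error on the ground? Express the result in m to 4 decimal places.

Truncating at 7 decimal places can drop up to a full unit in the last place, so the longitude may be off by as much as 1e-07°.
At latitude 71.665° a degree of longitude spans 110574 m × cos 71.665° = 110574 × 0.3146 ≈ 34783.5 m.
So at most 1e-07° × 34783.5 ≈ 0.00347835 m east–west.

0.0035 m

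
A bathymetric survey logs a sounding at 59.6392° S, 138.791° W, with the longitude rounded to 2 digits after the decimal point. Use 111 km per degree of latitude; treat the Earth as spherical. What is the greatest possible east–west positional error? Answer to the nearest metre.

281 metres

Rounding to 2 decimal places leaves the longitude within ±0.005° of the true value.
One degree of longitude at 59.6392° is 111000 × cos 59.6392° ≈ 111000 × 0.5054 = 56104.2 m.
So at most 0.005° × 56104.2 ≈ 280.521 m east–west.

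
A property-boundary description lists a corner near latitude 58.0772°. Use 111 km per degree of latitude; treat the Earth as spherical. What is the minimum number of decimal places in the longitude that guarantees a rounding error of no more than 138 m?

At 58.0772° one degree of longitude covers 111000 × cos 58.0772° ≈ 111000 × 0.5288 ≈ 58694.2 m.
Rounding to N decimal places gives at most 0.5 × 10⁻ᴺ degrees of error, i.e. 0.5 × 10⁻ᴺ × 58694.2 m.
Need 0.5 × 58694.2 × 10⁻ᴺ ≤ 138 → 10⁻ᴺ ≤ 4.702e-03, so N ≥ 2.33.
N = 2 would give 293 m (too coarse); N = 3 gives 29.3 m ≤ 138 m.

3 decimal places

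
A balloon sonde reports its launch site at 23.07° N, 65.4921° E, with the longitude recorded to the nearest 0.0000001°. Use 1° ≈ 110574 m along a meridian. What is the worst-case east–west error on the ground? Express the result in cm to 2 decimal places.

0.51 cm

Rounding to 7 decimal places leaves the longitude within ±5e-08° of the true value.
Parallels shrink by cos φ, so at 23.07° a degree of longitude is 110574 × 0.9200 ≈ 101731 m.
So at most 5e-08° × 101731 ≈ 0.00508655 m east–west.
That is 0.00508655 m = 0.50866 cm.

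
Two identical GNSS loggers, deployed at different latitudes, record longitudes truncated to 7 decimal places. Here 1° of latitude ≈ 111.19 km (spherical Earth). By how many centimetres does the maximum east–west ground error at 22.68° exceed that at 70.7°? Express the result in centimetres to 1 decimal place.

0.7 centimetres

Truncating at 7 decimal places can drop up to a full unit in the last place, so the longitude may be off by as much as 1e-07°.
Error at 22.68° = 1e-07° × 111190 × cos 22.68° ≈ 0.011119 × 0.9227 = 0.010259 m.
Error at 70.7° = 1e-07° × 111190 × cos 70.7° ≈ 0.011119 × 0.3305 = 0.003675 m.
So the lower-latitude error exceeds the higher by 0.010259 − 0.003675 = 0.0065842 m.
That is 0.00658421 m = 0.65842 cm.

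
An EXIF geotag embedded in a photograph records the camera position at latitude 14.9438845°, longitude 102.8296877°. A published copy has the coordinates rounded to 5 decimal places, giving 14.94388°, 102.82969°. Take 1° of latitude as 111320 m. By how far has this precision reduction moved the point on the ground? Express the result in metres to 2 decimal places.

The latitude changed by +0.0000045° and the longitude by -0.0000023°.
N–S: 0.0000045° × 111320 m/° = 0.50094 m.
E–W at 14.9439°: -0.0000023° × 111320 × cos 14.9439° = -0.0000023 × 111320 × 0.9662 ≈ -0.247377 m.
Distance: √(0.50094² + 0.247377²) ≈ 0.558691 m.

0.56 metres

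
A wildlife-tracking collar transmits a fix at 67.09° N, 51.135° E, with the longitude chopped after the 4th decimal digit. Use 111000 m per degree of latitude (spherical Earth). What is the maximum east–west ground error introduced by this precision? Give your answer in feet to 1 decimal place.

Truncating at 4 decimal places can drop up to a full unit in the last place, so the longitude may be off by as much as 0.0001°.
Parallels shrink by cos φ, so at 67.09° a degree of longitude is 111000 × 0.3893 ≈ 43210.6 m.
So at most 0.0001° × 43210.6 ≈ 4.32106 m east–west.
Converting: 4.32106 m × 3.2808 ft/m ≈ 14.177 ft.

14.2 feet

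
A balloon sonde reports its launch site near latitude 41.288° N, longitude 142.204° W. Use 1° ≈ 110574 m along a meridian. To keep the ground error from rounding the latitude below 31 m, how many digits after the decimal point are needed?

One degree of latitude covers 110574 m.
N decimal places → at most half a unit in the last place, 0.5 × 10⁻ᴺ° = 110574/2 × 10⁻ᴺ m.
Need 0.5 × 110574 × 10⁻ᴺ ≤ 31 → 10⁻ᴺ ≤ 5.607e-04, so N ≥ 3.25.
So 4 decimal places suffice (5.53 m); 3 would allow up to 55.3 m.

4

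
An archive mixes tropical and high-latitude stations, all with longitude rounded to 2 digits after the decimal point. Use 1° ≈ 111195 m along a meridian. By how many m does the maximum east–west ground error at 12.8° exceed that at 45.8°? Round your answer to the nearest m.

Rounding to 2 decimal places leaves the longitude within ±0.005° of the true value.
Error at 12.8° = 0.005° × 111195 × cos 12.8° ≈ 555.98 × 0.9751 = 542.16 m.
At 45.8°: 0.005° × 111195 × cos 45.8° = 0.005 × 111195 × 0.6972 ≈ 387.61 m.
So the lower-latitude error exceeds the higher by 542.16 − 387.61 = 154.55 m.

155 m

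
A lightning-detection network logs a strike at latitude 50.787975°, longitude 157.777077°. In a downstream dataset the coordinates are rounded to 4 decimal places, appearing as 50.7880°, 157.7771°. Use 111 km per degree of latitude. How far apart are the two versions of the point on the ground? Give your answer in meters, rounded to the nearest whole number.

3 meters

The latitude changed by -0.000025° and the longitude by -0.000023°.
N–S: -0.000025° × 111000 m/° = -2.775 m.
E–W at 50.788°: -0.000023° × 111000 × cos 50.788° = -0.000023 × 111000 × 0.6322 ≈ -1.61399 m.
Combined displacement = (2.775² + 1.61399²)^½ ≈ 3.21023 m.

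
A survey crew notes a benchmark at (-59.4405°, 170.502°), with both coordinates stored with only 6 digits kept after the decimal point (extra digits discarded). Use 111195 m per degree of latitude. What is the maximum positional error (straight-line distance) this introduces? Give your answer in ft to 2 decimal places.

0.41 ft

Truncating at 6 decimal places can drop up to a full unit in the last place, so each coordinate may be off by as much as 1e-06°.
North–south component: 1e-06° × 111195 = 0.111195 m.
East–west component at 59.4405°: 1e-06° × 111195 × cos 59.4405° ≈ 1e-06 × 56535.2 ≈ 0.0565352 m.
The two errors are perpendicular, so the maximum displacement is √(0.111195² + 0.0565352²) ≈ 0.124742 m.
In feet: 0.124742 m ÷ 0.3048 ≈ 0.40926 ft.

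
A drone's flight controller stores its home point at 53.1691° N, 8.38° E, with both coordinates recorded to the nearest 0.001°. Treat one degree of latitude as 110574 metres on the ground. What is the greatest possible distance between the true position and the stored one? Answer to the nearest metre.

64 metres

Rounding to 3 decimal places leaves each coordinate within ±0.0005° of the true value.
North–south component: 0.0005° × 110574 = 55.287 m.
Longitude error → 0.0005 × 110574 × cos 53.1691° = 0.0005 × 110574 × 0.5995 ≈ 33.1421 m.
Worst case both components are at the extreme and orthogonal: √(55.287² + 33.1421²) ≈ 64.4597 m.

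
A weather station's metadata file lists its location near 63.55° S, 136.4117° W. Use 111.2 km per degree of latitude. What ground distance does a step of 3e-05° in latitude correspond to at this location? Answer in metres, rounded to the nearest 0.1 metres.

3.3 metres

Along a meridian 3e-05° is 3e-05 × 111200 = 3.336 m.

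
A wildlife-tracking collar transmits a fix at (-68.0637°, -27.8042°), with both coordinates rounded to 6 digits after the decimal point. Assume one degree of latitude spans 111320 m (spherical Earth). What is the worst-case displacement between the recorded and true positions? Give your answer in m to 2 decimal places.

0.06 m

Rounding to 6 decimal places leaves each coordinate within ±5e-07° of the true value.
N–S: 5e-07° × 111320 m/° = 0.05566 m.
East–west component at 68.0637°: 5e-07° × 111320 × cos 68.0637° ≈ 5e-07 × 41586.4 ≈ 0.0207932 m.
Combining orthogonally: (0.05566² + 0.0207932²)^½ ≈ 0.0594171 m.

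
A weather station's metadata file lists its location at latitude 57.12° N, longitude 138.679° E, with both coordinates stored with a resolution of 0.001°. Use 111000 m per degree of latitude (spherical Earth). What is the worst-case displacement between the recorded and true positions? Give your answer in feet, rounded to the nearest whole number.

207 feet

With a 0.001° grid the true value lies within half a step, ±0.001°/2 = ±0.0005°, of the stored one.
North–south component: 0.0005° × 111000 = 55.5 m.
East–west component at 57.12°: 0.0005° × 111000 × cos 57.12° ≈ 0.0005 × 60259.8 ≈ 30.1299 m.
Worst case both components are at the extreme and orthogonal: √(55.5² + 30.1299²) ≈ 63.1511 m.
In feet: 63.1511 m ÷ 0.3048 ≈ 207.19 ft.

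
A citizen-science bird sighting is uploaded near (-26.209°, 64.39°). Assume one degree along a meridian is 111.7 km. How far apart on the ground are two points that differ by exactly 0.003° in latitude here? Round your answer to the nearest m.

335 m

Along a meridian 0.003° is 0.003 × 111700 = 335.1 m.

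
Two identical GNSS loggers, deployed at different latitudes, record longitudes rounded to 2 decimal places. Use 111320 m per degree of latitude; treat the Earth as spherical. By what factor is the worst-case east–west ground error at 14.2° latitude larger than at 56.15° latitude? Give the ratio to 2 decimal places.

1.74

Rounding to 2 decimal places leaves the longitude within ±0.005° of the true value.
At 14.2°: 0.005° × 111320 × cos 14.2° = 0.005 × 111320 × 0.9694 ≈ 539.59 m.
Error at 56.15° = 0.005° × 111320 × cos 56.15° ≈ 556.6 × 0.5570 = 310.04 m.
Ratio: 539.59 / 310.04 = cos 14.2° / cos 56.15° ≈ 1.7404.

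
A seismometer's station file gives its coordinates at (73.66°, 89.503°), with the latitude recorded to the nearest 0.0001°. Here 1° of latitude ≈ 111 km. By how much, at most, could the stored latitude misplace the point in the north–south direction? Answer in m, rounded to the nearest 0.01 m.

Rounding to 4 decimal places leaves the latitude within ±5e-05° of the true value.
So the N–S error is at most 5e-05 × 111000 = 5.55 m.

5.55 m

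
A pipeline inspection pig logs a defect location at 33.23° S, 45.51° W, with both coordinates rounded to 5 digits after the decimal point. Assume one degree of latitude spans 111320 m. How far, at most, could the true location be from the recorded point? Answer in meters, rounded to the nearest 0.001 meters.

0.726 meters

Rounding to 5 decimal places leaves each coordinate within ±5e-06° of the true value.
Latitude error → 5e-06 × 111320 = 0.5566 m along the meridian.
E–W at 33.23°: 5e-06° × 111320 × cos 33.23° = 5e-06 × 111320 × 0.8365 ≈ 0.465583 m.
Combining orthogonally: (0.5566² + 0.465583²)^½ ≈ 0.725652 m.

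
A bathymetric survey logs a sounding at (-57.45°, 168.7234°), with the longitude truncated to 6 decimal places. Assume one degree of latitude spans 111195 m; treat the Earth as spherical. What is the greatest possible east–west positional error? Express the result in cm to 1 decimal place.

6.0 cm

Truncating at 6 decimal places can drop up to a full unit in the last place, so the longitude may be off by as much as 1e-06°.
Parallels shrink by cos φ, so at 57.45° a degree of longitude is 111195 × 0.5380 ≈ 59826.8 m.
Maximum E–W displacement: 1e-06 × 59826.8 = 0.0598268 m.
That is 0.0598268 m = 5.9827 cm.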